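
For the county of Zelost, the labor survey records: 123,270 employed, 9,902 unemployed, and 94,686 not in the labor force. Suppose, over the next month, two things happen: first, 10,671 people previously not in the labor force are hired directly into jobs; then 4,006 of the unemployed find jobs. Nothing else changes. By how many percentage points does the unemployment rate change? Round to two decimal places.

The unemployment rate changes by −3.34 percentage points.

Initially, labor force = 123,270 + 9,902 = 133,172, so u = 9,902/133,172 = 7.44%.
After the first change, employed and labor force both rise by 10,671; unemployed unchanged → E = 133,941, U = 9,902, labor force = 143,843.
After the second change, unemployed falls and employed rises by 4,006; labor force unchanged → E = 137,947, U = 5,896, labor force = 143,843.
New unemployment rate = 5,896 / 143,843 = 4.10%.
Change = 4.10% − 7.44% = −3.34 percentage points.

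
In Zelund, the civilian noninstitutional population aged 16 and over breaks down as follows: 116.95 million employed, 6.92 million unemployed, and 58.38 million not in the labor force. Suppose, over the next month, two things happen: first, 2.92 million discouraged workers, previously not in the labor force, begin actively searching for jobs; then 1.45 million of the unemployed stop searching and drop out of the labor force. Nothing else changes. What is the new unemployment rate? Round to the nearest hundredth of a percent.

Initially, labor force = 116.95 + 6.92 = 123.87 million, so u = 6.92/123.87 = 5.59%.
After the first change, unemployed and labor force both rise by 2.92 → E = 116.95, U = 9.84, labor force = 126.79 million.
After the second change, unemployed and labor force both fall by 1.45 → E = 116.95, U = 8.39, labor force = 125.34 million.
New unemployment rate = 8.39 / 125.34 = 6.69%.

New unemployment rate ≈ 6.69%.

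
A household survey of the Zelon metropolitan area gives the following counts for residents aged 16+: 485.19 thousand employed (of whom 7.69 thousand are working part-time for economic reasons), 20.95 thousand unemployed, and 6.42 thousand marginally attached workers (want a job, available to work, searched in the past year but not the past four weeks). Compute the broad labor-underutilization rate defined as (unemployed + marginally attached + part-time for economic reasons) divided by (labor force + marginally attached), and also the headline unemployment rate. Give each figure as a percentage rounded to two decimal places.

Labor force = 485.19 + 20.95 = 506.14 thousand.
Numerator = 20.95 + 6.42 + 7.69 = 35.06 thousand.
Denominator = 506.14 + 6.42 = 512.56 thousand.
Broad rate = 35.06 / 512.56 = 6.84%.
Headline unemployment rate = 20.95 / 506.14 = 4.14%.

Broad underutilization rate ≈ 6.84%; headline unemployment rate ≈ 4.14%.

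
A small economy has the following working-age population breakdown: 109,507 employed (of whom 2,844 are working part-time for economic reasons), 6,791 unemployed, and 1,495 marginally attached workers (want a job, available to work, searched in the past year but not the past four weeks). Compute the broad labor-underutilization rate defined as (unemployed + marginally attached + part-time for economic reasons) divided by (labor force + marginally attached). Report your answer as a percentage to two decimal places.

Broad underutilization rate ≈ 9.45%.

Labor force = 109,507 + 6,791 = 116,298.
Numerator = 6,791 + 1,495 + 2,844 = 11,130.
Denominator = 116,298 + 1,495 = 117,793.
Broad rate = 11,130 / 117,793 = 9.45%.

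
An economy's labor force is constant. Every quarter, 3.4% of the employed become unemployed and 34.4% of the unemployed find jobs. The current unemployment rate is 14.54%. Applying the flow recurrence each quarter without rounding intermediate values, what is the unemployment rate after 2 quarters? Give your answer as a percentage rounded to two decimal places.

Unemployment rate after two quarters ≈ 11.14%.

With a fixed labor force, u_{t+1} = u_t + s·(1−u_t) − f·u_t = u_t·(1−s−f) + s.
Here 1−s−f = 0.622 and s = 0.034.
u_1 = 0.145400 × 0.622 + 0.034 = 0.124439.
u_2 = 0.124439 × 0.622 + 0.034 = 0.111401.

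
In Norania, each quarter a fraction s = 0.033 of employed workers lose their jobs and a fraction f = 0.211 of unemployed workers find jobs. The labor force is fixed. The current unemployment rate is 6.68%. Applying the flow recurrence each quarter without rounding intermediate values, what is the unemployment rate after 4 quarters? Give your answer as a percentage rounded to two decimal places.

Unemployment rate after four quarters ≈ 11.29%.

With a fixed labor force, u_{t+1} = u_t + s·(1−u_t) − f·u_t = u_t·(1−s−f) + s.
Here 1−s−f = 0.756 and s = 0.033.
u_1 = 0.066800 × 0.756 + 0.033 = 0.083501.
u_2 = 0.083501 × 0.756 + 0.033 = 0.096127.
u_3 = 0.096127 × 0.756 + 0.033 = 0.105672.
u_4 = 0.105672 × 0.756 + 0.033 = 0.112888.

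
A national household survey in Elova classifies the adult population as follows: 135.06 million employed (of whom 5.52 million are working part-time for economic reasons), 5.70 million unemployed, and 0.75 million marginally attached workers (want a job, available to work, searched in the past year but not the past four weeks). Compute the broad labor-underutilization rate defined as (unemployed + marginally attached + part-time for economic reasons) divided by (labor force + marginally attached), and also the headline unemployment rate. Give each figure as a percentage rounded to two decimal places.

Labor force = 135.06 + 5.70 = 140.76 million.
Numerator = 5.70 + 0.75 + 5.52 = 11.97 million.
Denominator = 140.76 + 0.75 = 141.51 million.
Broad rate = 11.97 / 141.51 = 8.46%.
Headline unemployment rate = 5.70 / 140.76 = 4.05%.

Broad underutilization rate ≈ 8.46%; headline unemployment rate ≈ 4.05%.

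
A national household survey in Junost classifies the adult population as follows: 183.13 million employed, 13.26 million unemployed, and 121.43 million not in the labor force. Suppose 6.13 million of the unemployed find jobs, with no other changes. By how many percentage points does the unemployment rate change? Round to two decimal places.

The unemployment rate changes by −3.12 percentage points.

Initially, labor force = 183.13 + 13.26 = 196.39 million, so u = 13.26/196.39 = 6.75%.
After the change, unemployed falls and employed rises by 6.13; labor force unchanged → E = 189.26, U = 7.13, labor force = 196.39 million.
New unemployment rate = 7.13 / 196.39 = 3.63%.
Change = 3.63% − 6.75% = −3.12 percentage points.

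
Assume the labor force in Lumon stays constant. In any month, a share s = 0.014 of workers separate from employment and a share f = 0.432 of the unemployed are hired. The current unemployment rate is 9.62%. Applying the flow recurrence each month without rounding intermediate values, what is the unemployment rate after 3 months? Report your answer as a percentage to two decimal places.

Unemployment rate after three months ≈ 4.24%.

With a fixed labor force, u_{t+1} = u_t + s·(1−u_t) − f·u_t = u_t·(1−s−f) + s.
Here 1−s−f = 0.554 and s = 0.014.
u_1 = 0.096200 × 0.554 + 0.014 = 0.067295.
u_2 = 0.067295 × 0.554 + 0.014 = 0.051281.
u_3 = 0.051281 × 0.554 + 0.014 = 0.042410.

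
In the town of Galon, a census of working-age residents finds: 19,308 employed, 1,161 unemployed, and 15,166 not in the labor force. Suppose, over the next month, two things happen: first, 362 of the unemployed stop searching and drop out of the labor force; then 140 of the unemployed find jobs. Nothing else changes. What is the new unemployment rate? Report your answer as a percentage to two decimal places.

New unemployment rate ≈ 3.28%.

Initially, labor force = 19,308 + 1,161 = 20,469, so u = 1,161/20,469 = 5.67%.
After the first change, unemployed and labor force both fall by 362 → E = 19,308, U = 799, labor force = 20,107.
After the second change, unemployed falls and employed rises by 140; labor force unchanged → E = 19,448, U = 659, labor force = 20,107.
New unemployment rate = 659 / 20,107 = 3.28%.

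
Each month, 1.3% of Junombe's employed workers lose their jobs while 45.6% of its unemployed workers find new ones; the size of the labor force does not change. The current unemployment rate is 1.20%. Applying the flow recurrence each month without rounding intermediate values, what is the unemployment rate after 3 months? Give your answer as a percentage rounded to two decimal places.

Unemployment rate after three months ≈ 2.54%.

With a fixed labor force, u_{t+1} = u_t + s·(1−u_t) − f·u_t = u_t·(1−s−f) + s.
Here 1−s−f = 0.531 and s = 0.013.
u_1 = 0.012000 × 0.531 + 0.013 = 0.019372.
u_2 = 0.019372 × 0.531 + 0.013 = 0.023287.
u_3 = 0.023287 × 0.531 + 0.013 = 0.025365.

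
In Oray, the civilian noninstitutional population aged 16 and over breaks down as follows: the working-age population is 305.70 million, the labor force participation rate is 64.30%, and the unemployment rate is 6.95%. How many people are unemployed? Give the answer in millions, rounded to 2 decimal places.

Labor force = 0.6430 × 305.70 = 196.57 million.
Unemployed = 0.0695 × 196.57 ≈ 13.66 million.

About 13.66 million are unemployed.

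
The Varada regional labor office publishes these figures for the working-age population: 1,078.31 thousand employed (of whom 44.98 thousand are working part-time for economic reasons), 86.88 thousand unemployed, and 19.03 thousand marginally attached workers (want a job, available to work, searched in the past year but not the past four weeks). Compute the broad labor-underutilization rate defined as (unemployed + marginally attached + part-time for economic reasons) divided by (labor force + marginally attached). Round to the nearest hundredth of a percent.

Labor force = 1,078.31 + 86.88 = 1,165.19 thousand.
Numerator = 86.88 + 19.03 + 44.98 = 150.89 thousand.
Denominator = 1,165.19 + 19.03 = 1,184.22 thousand.
Broad rate = 150.89 / 1,184.22 = 12.74%.

Broad underutilization rate ≈ 12.74%.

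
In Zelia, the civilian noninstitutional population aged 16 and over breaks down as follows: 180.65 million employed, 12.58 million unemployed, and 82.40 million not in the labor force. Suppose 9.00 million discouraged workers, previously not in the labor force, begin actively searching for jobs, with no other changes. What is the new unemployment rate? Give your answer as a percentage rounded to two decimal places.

Initially, labor force = 180.65 + 12.58 = 193.23 million, so u = 12.58/193.23 = 6.51%.
After the change, unemployed and labor force both rise by 9.00 → E = 180.65, U = 21.58, labor force = 202.23 million.
New unemployment rate = 21.58 / 202.23 = 10.67%.

New unemployment rate ≈ 10.67%.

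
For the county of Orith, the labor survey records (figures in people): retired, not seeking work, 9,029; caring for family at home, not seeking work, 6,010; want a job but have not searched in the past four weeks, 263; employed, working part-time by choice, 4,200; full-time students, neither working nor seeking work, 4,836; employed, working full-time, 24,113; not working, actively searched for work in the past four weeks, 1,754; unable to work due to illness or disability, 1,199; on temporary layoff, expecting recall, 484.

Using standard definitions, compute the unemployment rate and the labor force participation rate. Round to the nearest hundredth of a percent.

Unemployment rate ≈ 7.33%; labor force participation rate ≈ 58.88%.

Employed = 4,200 + 24,113 = 28,313.
Unemployed = 1,754 + 484 = 2,238 (jobless and actively searching, or on temporary layoff).
Labor force = 28,313 + 2,238 = 30,551.
Not in labor force = 9,029 + 6,010 + 263 + 4,836 + 1,199 = 21,337 (those not working and not actively searching are outside the labor force — including those who want a job but have given up searching).
Civilian working-age population = 30,551 + 21,337 = 51,888.
Unemployment rate = 2,238 / 30,551 = 7.33%.
Labor force participation rate = 30,551 / 51,888 = 58.88%.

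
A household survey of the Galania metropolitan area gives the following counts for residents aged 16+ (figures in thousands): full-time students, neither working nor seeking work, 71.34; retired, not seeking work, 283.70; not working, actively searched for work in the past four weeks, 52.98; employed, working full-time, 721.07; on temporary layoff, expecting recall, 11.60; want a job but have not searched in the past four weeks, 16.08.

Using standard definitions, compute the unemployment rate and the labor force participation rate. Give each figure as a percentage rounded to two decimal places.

Unemployment rate ≈ 8.22%; labor force participation rate ≈ 67.92%.

Employed = 721.07 thousand.
Unemployed = 52.98 + 11.60 = 64.58 thousand (jobless and actively searching, or on temporary layoff).
Labor force = 721.07 + 64.58 = 785.65 thousand.
Not in labor force = 71.34 + 283.70 + 16.08 = 371.12 thousand (those not working and not actively searching are outside the labor force — including those who want a job but have given up searching).
Civilian working-age population = 785.65 + 371.12 = 1,156.77 thousand.
Unemployment rate = 64.58 / 785.65 = 8.22%.
Labor force participation rate = 785.65 / 1,156.77 = 67.92%.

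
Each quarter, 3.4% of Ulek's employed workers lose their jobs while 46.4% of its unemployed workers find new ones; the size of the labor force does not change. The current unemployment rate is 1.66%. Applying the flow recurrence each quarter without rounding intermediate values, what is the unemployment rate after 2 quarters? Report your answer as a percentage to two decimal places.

Unemployment rate after two quarters ≈ 5.53%.

With a fixed labor force, u_{t+1} = u_t + s·(1−u_t) − f·u_t = u_t·(1−s−f) + s.
Here 1−s−f = 0.502 and s = 0.034.
u_1 = 0.016600 × 0.502 + 0.034 = 0.042333.
u_2 = 0.042333 × 0.502 + 0.034 = 0.055251.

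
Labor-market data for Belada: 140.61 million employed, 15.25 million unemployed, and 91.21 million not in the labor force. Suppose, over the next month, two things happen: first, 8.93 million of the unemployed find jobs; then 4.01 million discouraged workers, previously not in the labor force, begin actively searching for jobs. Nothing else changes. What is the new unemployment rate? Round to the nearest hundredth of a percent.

Initially, labor force = 140.61 + 15.25 = 155.86 million, so u = 15.25/155.86 = 9.78%.
After the first change, unemployed falls and employed rises by 8.93; labor force unchanged → E = 149.54, U = 6.32, labor force = 155.86 million.
After the second change, unemployed and labor force both rise by 4.01 → E = 149.54, U = 10.33, labor force = 159.87 million.
New unemployment rate = 10.33 / 159.87 = 6.46%.

New unemployment rate ≈ 6.46%.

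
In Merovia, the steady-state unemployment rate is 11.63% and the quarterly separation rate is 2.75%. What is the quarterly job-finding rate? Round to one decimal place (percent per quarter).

From u* = s/(s+f): f = s·(1−u)/u.
f = 2.75 × (1 − 0.1163) / 0.1163 = 2.4302 / 0.1163 ≈ 20.9% per quarter.

Job-finding rate ≈ 20.9% per quarter.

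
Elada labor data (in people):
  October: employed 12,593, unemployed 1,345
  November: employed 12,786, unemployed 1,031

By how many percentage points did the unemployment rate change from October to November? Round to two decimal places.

The unemployment rate changed by −2.19 percentage points.

October: labor force = 12,593 + 1,345 = 13,938; u = 1,345/13,938 = 9.65%.
November: labor force = 12,786 + 1,031 = 13,817; u = 1,031/13,817 = 7.46%.
Change = 7.46% − 9.65% = −2.19 pp.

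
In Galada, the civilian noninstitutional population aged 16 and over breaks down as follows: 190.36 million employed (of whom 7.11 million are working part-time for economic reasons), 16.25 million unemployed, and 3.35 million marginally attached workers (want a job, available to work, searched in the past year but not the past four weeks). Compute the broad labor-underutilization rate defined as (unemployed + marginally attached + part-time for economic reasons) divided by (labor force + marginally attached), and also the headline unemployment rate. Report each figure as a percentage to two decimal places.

Labor force = 190.36 + 16.25 = 206.61 million.
Numerator = 16.25 + 3.35 + 7.11 = 26.71 million.
Denominator = 206.61 + 3.35 = 209.96 million.
Broad rate = 26.71 / 209.96 = 12.72%.
Headline unemployment rate = 16.25 / 206.61 = 7.87%.

Broad underutilization rate ≈ 12.72%; headline unemployment rate ≈ 7.87%.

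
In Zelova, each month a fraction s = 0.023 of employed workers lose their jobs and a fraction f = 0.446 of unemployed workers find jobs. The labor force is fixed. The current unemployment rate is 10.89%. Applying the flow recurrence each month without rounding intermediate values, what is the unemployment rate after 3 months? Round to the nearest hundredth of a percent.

With a fixed labor force, u_{t+1} = u_t + s·(1−u_t) − f·u_t = u_t·(1−s−f) + s.
Here 1−s−f = 0.531 and s = 0.023.
u_1 = 0.108900 × 0.531 + 0.023 = 0.080826.
u_2 = 0.080826 × 0.531 + 0.023 = 0.065919.
u_3 = 0.065919 × 0.531 + 0.023 = 0.058003.

Unemployment rate after three months ≈ 5.80%.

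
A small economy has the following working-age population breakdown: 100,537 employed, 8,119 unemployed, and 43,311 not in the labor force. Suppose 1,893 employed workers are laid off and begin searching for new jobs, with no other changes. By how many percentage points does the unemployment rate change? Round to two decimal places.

The unemployment rate changes by +1.74 percentage points.

Initially, labor force = 100,537 + 8,119 = 108,656, so u = 8,119/108,656 = 7.47%.
After the change, employed falls and unemployed rises by 1,893; labor force unchanged → E = 98,644, U = 10,012, labor force = 108,656.
New unemployment rate = 10,012 / 108,656 = 9.21%.
Change = 9.21% − 7.47% = +1.74 percentage points.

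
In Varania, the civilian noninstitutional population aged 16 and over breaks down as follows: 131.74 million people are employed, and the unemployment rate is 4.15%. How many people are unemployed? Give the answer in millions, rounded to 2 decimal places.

About 5.70 million are unemployed.

Let U be the number unemployed. The labor force is E + U, and U/(E+U) = 0.0415.
So U = 0.0415 × 131.74 / (1 − 0.0415) = 5.4672 / 0.9585 ≈ 5.70 million.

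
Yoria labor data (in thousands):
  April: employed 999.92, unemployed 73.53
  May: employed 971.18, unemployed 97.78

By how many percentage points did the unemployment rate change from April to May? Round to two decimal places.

April: labor force = 999.92 + 73.53 = 1,073.45; u = 73.53/1,073.45 = 6.85%.
May: labor force = 971.18 + 97.78 = 1,068.96; u = 97.78/1,068.96 = 9.15%.
Change = 9.15% − 6.85% = +2.30 pp.

The unemployment rate changed by +2.30 percentage points.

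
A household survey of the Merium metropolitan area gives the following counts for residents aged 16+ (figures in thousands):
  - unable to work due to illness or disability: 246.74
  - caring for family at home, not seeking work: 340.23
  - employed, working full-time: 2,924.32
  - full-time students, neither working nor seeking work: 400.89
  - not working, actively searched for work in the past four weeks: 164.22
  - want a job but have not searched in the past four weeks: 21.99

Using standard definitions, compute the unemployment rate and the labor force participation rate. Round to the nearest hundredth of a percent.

Employed = 2,924.32 thousand.
Unemployed = 164.22 thousand.
Labor force = 2,924.32 + 164.22 = 3,088.54 thousand.
Not in labor force = 246.74 + 340.23 + 400.89 + 21.99 = 1,009.85 thousand (those not working and not actively searching are outside the labor force — including those who want a job but have given up searching).
Civilian working-age population = 3,088.54 + 1,009.85 = 4,098.39 thousand.
Unemployment rate = 164.22 / 3,088.54 = 5.32%.
Labor force participation rate = 3,088.54 / 4,098.39 = 75.36%.

Unemployment rate ≈ 5.32%; labor force participation rate ≈ 75.36%.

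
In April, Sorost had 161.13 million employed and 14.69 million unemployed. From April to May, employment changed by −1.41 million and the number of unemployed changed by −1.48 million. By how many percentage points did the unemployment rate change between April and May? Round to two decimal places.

April: labor force = 161.13 + 14.69 = 175.82; u = 14.69/175.82 = 8.36%.
May: labor force = 159.72 + 13.21 = 172.93; u = 13.21/172.93 = 7.64%.
Change = 7.64% − 8.36% = −0.72 pp.

The unemployment rate changed by −0.72 percentage points.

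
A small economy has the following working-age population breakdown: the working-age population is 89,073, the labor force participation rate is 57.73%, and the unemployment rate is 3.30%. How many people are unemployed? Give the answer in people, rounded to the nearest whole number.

About 1,697 are unemployed.

Labor force = 0.5773 × 89,073 = 51,422.
Unemployed = 0.0330 × 51,422 ≈ 1,697.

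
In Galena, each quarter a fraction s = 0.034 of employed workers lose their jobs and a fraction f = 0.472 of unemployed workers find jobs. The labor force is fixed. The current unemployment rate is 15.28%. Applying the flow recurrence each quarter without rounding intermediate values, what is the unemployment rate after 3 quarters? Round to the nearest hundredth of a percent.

Unemployment rate after three quarters ≈ 7.75%.

With a fixed labor force, u_{t+1} = u_t + s·(1−u_t) − f·u_t = u_t·(1−s−f) + s.
Here 1−s−f = 0.494 and s = 0.034.
u_1 = 0.152800 × 0.494 + 0.034 = 0.109483.
u_2 = 0.109483 × 0.494 + 0.034 = 0.088085.
u_3 = 0.088085 × 0.494 + 0.034 = 0.077514.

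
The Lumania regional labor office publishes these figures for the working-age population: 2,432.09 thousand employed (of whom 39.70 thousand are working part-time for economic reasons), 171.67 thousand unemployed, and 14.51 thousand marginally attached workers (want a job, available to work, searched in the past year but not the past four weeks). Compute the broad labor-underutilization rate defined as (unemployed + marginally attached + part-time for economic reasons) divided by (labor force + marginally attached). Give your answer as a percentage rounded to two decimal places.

Broad underutilization rate ≈ 8.63%.

Labor force = 2,432.09 + 171.67 = 2,603.76 thousand.
Numerator = 171.67 + 14.51 + 39.70 = 225.88 thousand.
Denominator = 2,603.76 + 14.51 = 2,618.27 thousand.
Broad rate = 225.88 / 2,618.27 = 8.63%.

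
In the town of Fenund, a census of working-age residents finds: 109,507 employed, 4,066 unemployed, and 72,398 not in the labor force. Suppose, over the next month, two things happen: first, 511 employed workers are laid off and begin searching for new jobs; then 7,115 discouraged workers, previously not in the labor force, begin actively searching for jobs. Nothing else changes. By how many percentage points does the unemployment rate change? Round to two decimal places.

Initially, labor force = 109,507 + 4,066 = 113,573, so u = 4,066/113,573 = 3.58%.
After the first change, employed falls and unemployed rises by 511; labor force unchanged → E = 108,996, U = 4,577, labor force = 113,573.
After the second change, unemployed and labor force both rise by 7,115 → E = 108,996, U = 11,692, labor force = 120,688.
New unemployment rate = 11,692 / 120,688 = 9.69%.
Change = 9.69% − 3.58% = +6.11 percentage points.

The unemployment rate changes by +6.11 percentage points.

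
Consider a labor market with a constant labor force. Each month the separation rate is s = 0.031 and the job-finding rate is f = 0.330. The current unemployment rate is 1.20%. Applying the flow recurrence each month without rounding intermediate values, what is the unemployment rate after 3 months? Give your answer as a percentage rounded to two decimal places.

Unemployment rate after three months ≈ 6.66%.

With a fixed labor force, u_{t+1} = u_t + s·(1−u_t) − f·u_t = u_t·(1−s−f) + s.
Here 1−s−f = 0.639 and s = 0.031.
u_1 = 0.012000 × 0.639 + 0.031 = 0.038668.
u_2 = 0.038668 × 0.639 + 0.031 = 0.055709.
u_3 = 0.055709 × 0.639 + 0.031 = 0.066598.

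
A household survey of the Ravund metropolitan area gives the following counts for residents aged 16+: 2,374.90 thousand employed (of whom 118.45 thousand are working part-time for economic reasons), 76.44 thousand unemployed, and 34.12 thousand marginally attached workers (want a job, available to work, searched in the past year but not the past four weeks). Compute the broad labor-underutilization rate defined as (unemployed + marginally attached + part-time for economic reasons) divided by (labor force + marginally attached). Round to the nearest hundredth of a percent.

Labor force = 2,374.90 + 76.44 = 2,451.34 thousand.
Numerator = 76.44 + 34.12 + 118.45 = 229.01 thousand.
Denominator = 2,451.34 + 34.12 = 2,485.46 thousand.
Broad rate = 229.01 / 2,485.46 = 9.21%.

Broad underutilization rate ≈ 9.21%.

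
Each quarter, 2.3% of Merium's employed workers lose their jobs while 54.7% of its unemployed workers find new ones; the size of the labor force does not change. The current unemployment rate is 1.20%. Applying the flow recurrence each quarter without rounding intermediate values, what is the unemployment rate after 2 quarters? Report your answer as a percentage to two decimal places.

With a fixed labor force, u_{t+1} = u_t + s·(1−u_t) − f·u_t = u_t·(1−s−f) + s.
Here 1−s−f = 0.430 and s = 0.023.
u_1 = 0.012000 × 0.430 + 0.023 = 0.028160.
u_2 = 0.028160 × 0.430 + 0.023 = 0.035109.

Unemployment rate after two quarters ≈ 3.51%.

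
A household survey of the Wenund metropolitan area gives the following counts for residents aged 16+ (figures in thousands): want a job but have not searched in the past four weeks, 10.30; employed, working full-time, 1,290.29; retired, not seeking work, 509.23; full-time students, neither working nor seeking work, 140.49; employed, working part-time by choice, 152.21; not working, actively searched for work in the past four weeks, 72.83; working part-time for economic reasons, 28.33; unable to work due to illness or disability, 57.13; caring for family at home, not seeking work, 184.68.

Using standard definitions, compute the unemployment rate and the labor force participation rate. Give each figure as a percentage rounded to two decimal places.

Employed = 1,290.29 + 152.21 + 28.33 = 1,470.83 thousand (anyone who worked, including part-time for economic reasons, counts as employed).
Unemployed = 72.83 thousand.
Labor force = 1,470.83 + 72.83 = 1,543.66 thousand.
Not in labor force = 10.30 + 509.23 + 140.49 + 57.13 + 184.68 = 901.83 thousand (those not working and not actively searching are outside the labor force — including those who want a job but have given up searching).
Civilian working-age population = 1,543.66 + 901.83 = 2,445.49 thousand.
Unemployment rate = 72.83 / 1,543.66 = 4.72%.
Labor force participation rate = 1,543.66 / 2,445.49 = 63.12%.

Unemployment rate ≈ 4.72%; labor force participation rate ≈ 63.12%.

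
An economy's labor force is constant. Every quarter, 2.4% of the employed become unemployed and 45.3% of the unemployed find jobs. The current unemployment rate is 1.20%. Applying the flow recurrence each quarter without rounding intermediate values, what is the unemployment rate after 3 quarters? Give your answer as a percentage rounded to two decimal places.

With a fixed labor force, u_{t+1} = u_t + s·(1−u_t) − f·u_t = u_t·(1−s−f) + s.
Here 1−s−f = 0.523 and s = 0.024.
u_1 = 0.012000 × 0.523 + 0.024 = 0.030276.
u_2 = 0.030276 × 0.523 + 0.024 = 0.039834.
u_3 = 0.039834 × 0.523 + 0.024 = 0.044833.

Unemployment rate after three quarters ≈ 4.48%.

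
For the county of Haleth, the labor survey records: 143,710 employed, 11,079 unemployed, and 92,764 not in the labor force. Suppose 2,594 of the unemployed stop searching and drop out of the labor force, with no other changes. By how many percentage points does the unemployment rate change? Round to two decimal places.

Initially, labor force = 143,710 + 11,079 = 154,789, so u = 11,079/154,789 = 7.16%.
After the change, unemployed and labor force both fall by 2,594 → E = 143,710, U = 8,485, labor force = 152,195.
New unemployment rate = 8,485 / 152,195 = 5.58%.
Change = 5.58% − 7.16% = −1.58 percentage points.

The unemployment rate changes by −1.58 percentage points.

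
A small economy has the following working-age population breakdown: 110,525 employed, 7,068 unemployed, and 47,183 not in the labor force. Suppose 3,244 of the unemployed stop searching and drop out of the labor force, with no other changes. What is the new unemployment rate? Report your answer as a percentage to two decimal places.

Initially, labor force = 110,525 + 7,068 = 117,593, so u = 7,068/117,593 = 6.01%.
After the change, unemployed and labor force both fall by 3,244 → E = 110,525, U = 3,824, labor force = 114,349.
New unemployment rate = 3,824 / 114,349 = 3.34%.

New unemployment rate ≈ 3.34%.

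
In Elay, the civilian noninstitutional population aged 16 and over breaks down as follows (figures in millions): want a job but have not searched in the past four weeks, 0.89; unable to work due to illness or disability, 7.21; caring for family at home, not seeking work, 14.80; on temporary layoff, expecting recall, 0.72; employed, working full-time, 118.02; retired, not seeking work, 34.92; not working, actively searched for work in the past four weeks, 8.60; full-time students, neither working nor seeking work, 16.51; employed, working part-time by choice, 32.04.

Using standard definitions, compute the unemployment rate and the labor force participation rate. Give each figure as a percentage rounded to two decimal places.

Employed = 118.02 + 32.04 = 150.06 million.
Unemployed = 0.72 + 8.60 = 9.32 million (jobless and actively searching, or on temporary layoff).
Labor force = 150.06 + 9.32 = 159.38 million.
Not in labor force = 0.89 + 7.21 + 14.80 + 34.92 + 16.51 = 74.33 million (those not working and not actively searching are outside the labor force — including those who want a job but have given up searching).
Civilian working-age population = 159.38 + 74.33 = 233.71 million.
Unemployment rate = 9.32 / 159.38 = 5.85%.
Labor force participation rate = 159.38 / 233.71 = 68.20%.

Unemployment rate ≈ 5.85%; labor force participation rate ≈ 68.20%.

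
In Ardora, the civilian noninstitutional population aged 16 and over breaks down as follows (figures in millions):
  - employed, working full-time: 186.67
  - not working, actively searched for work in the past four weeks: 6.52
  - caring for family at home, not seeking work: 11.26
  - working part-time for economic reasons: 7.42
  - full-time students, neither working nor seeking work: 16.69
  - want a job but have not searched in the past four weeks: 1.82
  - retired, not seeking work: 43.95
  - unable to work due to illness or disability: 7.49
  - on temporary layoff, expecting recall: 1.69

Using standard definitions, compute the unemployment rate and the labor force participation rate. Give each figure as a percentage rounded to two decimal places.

Employed = 186.67 + 7.42 = 194.09 million (anyone who worked, including part-time for economic reasons, counts as employed).
Unemployed = 6.52 + 1.69 = 8.21 million (jobless and actively searching, or on temporary layoff).
Labor force = 194.09 + 8.21 = 202.30 million.
Not in labor force = 11.26 + 16.69 + 1.82 + 43.95 + 7.49 = 81.21 million (those not working and not actively searching are outside the labor force — including those who want a job but have given up searching).
Civilian working-age population = 202.30 + 81.21 = 283.51 million.
Unemployment rate = 8.21 / 202.30 = 4.06%.
Labor force participation rate = 202.30 / 283.51 = 71.36%.

Unemployment rate ≈ 4.06%; labor force participation rate ≈ 71.36%.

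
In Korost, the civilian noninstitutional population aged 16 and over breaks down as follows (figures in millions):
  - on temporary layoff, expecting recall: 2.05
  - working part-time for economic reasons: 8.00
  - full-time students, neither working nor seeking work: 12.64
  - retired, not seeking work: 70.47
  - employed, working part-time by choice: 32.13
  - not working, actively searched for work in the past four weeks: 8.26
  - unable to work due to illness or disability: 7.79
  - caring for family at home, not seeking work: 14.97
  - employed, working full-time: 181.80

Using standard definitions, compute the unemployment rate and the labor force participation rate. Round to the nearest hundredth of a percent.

Unemployment rate ≈ 4.44%; labor force participation rate ≈ 68.69%.

Employed = 8.00 + 32.13 + 181.80 = 221.93 million (anyone who worked, including part-time for economic reasons, counts as employed).
Unemployed = 2.05 + 8.26 = 10.31 million (jobless and actively searching, or on temporary layoff).
Labor force = 221.93 + 10.31 = 232.24 million.
Not in labor force = 12.64 + 70.47 + 7.79 + 14.97 = 105.87 million (those not working and not actively searching are outside the labor force).
Civilian working-age population = 232.24 + 105.87 = 338.11 million.
Unemployment rate = 10.31 / 232.24 = 4.44%.
Labor force participation rate = 232.24 / 338.11 = 68.69%.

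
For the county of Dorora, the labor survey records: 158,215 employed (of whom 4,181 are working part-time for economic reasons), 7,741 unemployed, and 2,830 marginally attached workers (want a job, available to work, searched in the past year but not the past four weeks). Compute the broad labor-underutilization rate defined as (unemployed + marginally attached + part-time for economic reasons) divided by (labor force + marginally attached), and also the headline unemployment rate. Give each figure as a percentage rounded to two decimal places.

Labor force = 158,215 + 7,741 = 165,956.
Numerator = 7,741 + 2,830 + 4,181 = 14,752.
Denominator = 165,956 + 2,830 = 168,786.
Broad rate = 14,752 / 168,786 = 8.74%.
Headline unemployment rate = 7,741 / 165,956 = 4.66%.

Broad underutilization rate ≈ 8.74%; headline unemployment rate ≈ 4.66%.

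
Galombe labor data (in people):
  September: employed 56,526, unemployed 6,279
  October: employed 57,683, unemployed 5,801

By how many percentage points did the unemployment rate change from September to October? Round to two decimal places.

The unemployment rate changed by −0.86 percentage points.

September: labor force = 56,526 + 6,279 = 62,805; u = 6,279/62,805 = 10.00%.
October: labor force = 57,683 + 5,801 = 63,484; u = 5,801/63,484 = 9.14%.
Change = 9.14% − 10.00% = −0.86 pp.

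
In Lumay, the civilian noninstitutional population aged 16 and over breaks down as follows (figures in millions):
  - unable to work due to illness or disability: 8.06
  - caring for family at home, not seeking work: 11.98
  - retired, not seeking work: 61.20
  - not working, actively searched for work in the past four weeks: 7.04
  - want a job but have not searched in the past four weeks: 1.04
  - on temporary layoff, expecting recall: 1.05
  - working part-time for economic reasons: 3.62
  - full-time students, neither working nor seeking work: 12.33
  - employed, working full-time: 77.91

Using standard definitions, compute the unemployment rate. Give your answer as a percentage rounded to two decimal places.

Employed = 3.62 + 77.91 = 81.53 million (anyone who worked, including part-time for economic reasons, counts as employed).
Unemployed = 7.04 + 1.05 = 8.09 million (jobless and actively searching, or on temporary layoff).
Labor force = 81.53 + 8.09 = 89.62 million.
Unemployment rate = 8.09 / 89.62 = 9.03%.

Unemployment rate ≈ 9.03%.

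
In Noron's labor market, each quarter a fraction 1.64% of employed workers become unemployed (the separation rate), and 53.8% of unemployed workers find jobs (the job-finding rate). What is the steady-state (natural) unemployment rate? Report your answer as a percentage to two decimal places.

Steady-state unemployment rate ≈ 2.96%.

At steady state the flows balance: s·E = f·U, so U/(E+U) = s/(s+f).
u* = 1.64 / (1.64 + 53.8) = 1.64 / 55.44 = 2.96%.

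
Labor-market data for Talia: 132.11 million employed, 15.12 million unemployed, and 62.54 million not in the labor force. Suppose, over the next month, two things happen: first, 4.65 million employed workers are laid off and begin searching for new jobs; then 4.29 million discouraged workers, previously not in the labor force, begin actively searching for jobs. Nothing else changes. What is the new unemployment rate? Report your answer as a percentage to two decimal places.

Initially, labor force = 132.11 + 15.12 = 147.23 million, so u = 15.12/147.23 = 10.27%.
After the first change, employed falls and unemployed rises by 4.65; labor force unchanged → E = 127.46, U = 19.77, labor force = 147.23 million.
After the second change, unemployed and labor force both rise by 4.29 → E = 127.46, U = 24.06, labor force = 151.52 million.
New unemployment rate = 24.06 / 151.52 = 15.88%.

New unemployment rate ≈ 15.88%.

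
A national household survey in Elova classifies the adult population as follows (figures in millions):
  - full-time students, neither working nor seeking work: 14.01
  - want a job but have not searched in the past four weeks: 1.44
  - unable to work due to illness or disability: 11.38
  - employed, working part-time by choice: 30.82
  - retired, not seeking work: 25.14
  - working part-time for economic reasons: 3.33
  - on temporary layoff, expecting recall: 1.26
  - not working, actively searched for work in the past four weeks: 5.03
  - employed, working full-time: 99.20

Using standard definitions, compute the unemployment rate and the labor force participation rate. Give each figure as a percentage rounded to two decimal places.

Unemployment rate ≈ 4.50%; labor force participation rate ≈ 72.88%.

Employed = 30.82 + 3.33 + 99.20 = 133.35 million (anyone who worked, including part-time for economic reasons, counts as employed).
Unemployed = 1.26 + 5.03 = 6.29 million (jobless and actively searching, or on temporary layoff).
Labor force = 133.35 + 6.29 = 139.64 million.
Not in labor force = 14.01 + 1.44 + 11.38 + 25.14 = 51.97 million (those not working and not actively searching are outside the labor force — including those who want a job but have given up searching).
Civilian working-age population = 139.64 + 51.97 = 191.61 million.
Unemployment rate = 6.29 / 139.64 = 4.50%.
Labor force participation rate = 139.64 / 191.61 = 72.88%.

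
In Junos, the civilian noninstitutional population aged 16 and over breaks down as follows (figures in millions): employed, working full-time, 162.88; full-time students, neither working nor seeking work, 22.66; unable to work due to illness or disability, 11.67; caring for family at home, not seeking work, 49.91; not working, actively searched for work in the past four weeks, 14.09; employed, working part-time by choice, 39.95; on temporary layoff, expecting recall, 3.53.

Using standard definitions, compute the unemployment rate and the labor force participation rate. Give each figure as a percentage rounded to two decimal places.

Employed = 162.88 + 39.95 = 202.83 million.
Unemployed = 14.09 + 3.53 = 17.62 million (jobless and actively searching, or on temporary layoff).
Labor force = 202.83 + 17.62 = 220.45 million.
Not in labor force = 22.66 + 11.67 + 49.91 = 84.24 million (those not working and not actively searching are outside the labor force).
Civilian working-age population = 220.45 + 84.24 = 304.69 million.
Unemployment rate = 17.62 / 220.45 = 7.99%.
Labor force participation rate = 220.45 / 304.69 = 72.35%.

Unemployment rate ≈ 7.99%; labor force participation rate ≈ 72.35%.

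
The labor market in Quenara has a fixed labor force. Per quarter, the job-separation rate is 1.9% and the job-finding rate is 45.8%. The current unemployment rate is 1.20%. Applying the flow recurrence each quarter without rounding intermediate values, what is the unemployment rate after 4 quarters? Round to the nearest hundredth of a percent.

With a fixed labor force, u_{t+1} = u_t + s·(1−u_t) − f·u_t = u_t·(1−s−f) + s.
Here 1−s−f = 0.523 and s = 0.019.
u_1 = 0.012000 × 0.523 + 0.019 = 0.025276.
u_2 = 0.025276 × 0.523 + 0.019 = 0.032219.
u_3 = 0.032219 × 0.523 + 0.019 = 0.035851.
u_4 = 0.035851 × 0.523 + 0.019 = 0.037750.

Unemployment rate after four quarters ≈ 3.77%.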